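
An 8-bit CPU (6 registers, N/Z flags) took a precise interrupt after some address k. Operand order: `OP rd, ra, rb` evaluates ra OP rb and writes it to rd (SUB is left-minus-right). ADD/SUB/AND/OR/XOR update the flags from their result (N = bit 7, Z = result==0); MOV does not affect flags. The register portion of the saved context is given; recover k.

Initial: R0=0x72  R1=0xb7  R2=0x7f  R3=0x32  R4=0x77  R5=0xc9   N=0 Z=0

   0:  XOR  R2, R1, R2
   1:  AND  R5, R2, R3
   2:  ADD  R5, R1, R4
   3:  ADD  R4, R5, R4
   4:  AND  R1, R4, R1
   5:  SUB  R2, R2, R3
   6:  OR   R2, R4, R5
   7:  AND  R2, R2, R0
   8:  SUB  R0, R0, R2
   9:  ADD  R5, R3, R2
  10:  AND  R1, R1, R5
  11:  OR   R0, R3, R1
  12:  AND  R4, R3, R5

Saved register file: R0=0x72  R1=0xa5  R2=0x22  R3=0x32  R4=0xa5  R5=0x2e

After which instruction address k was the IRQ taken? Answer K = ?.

K = 7

after  0: R0=0x72 R1=0xb7 R2=0xc8 R3=0x32 R4=0x77 R5=0xc9  N=1 Z=0
after  1: R0=0x72 R1=0xb7 R2=0xc8 R3=0x32 R4=0x77 R5=0x00  N=0 Z=1
after  2: R0=0x72 R1=0xb7 R2=0xc8 R3=0x32 R4=0x77 R5=0x2e  N=0 Z=0
after  3: R0=0x72 R1=0xb7 R2=0xc8 R3=0x32 R4=0xa5 R5=0x2e  N=1 Z=0
after  4: R0=0x72 R1=0xa5 R2=0xc8 R3=0x32 R4=0xa5 R5=0x2e  N=1 Z=0
after  5: R0=0x72 R1=0xa5 R2=0x96 R3=0x32 R4=0xa5 R5=0x2e  N=1 Z=0
after  6: R0=0x72 R1=0xa5 R2=0xaf R3=0x32 R4=0xa5 R5=0x2e  N=1 Z=0
after  7: R0=0x72 R1=0xa5 R2=0x22 R3=0x32 R4=0xa5 R5=0x2e  N=0 Z=0
-- IRQ taken; context saved, return-PC = 8 --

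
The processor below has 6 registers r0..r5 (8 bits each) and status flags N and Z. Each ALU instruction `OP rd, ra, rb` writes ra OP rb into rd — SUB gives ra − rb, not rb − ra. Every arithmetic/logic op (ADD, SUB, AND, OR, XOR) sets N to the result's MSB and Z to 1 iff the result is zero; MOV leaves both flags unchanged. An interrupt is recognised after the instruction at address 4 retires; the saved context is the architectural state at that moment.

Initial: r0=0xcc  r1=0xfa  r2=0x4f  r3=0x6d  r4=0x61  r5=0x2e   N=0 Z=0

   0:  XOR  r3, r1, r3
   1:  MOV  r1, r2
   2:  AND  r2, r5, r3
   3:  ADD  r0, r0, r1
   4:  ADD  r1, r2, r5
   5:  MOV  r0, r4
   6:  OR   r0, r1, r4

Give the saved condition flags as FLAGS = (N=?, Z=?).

after  0: r0=0xcc r1=0xfa r2=0x4f r3=0x97 r4=0x61 r5=0x2e  N=1 Z=0
after  1: r0=0xcc r1=0x4f r2=0x4f r3=0x97 r4=0x61 r5=0x2e  N=1 Z=0
after  2: r0=0xcc r1=0x4f r2=0x06 r3=0x97 r4=0x61 r5=0x2e  N=0 Z=0
after  3: r0=0x1b r1=0x4f r2=0x06 r3=0x97 r4=0x61 r5=0x2e  N=0 Z=0
after  4: r0=0x1b r1=0x34 r2=0x06 r3=0x97 r4=0x61 r5=0x2e  N=0 Z=0
-- IRQ taken; context saved, return-PC = 5 --

FLAGS = (N=0, Z=0)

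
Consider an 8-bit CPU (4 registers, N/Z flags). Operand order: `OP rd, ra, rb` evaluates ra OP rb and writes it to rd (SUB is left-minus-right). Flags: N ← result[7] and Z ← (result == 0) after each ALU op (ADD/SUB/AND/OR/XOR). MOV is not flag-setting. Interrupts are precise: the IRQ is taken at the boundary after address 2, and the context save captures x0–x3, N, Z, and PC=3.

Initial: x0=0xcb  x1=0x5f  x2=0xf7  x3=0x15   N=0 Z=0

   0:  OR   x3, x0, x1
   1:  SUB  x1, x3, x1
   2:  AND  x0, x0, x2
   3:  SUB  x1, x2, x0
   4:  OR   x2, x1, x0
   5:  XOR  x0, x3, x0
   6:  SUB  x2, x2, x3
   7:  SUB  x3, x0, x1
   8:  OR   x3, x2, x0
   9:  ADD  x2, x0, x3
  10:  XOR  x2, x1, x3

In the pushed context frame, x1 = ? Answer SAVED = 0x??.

SAVED = 0x80

after  0: x0=0xcb x1=0x5f x2=0xf7 x3=0xdf  N=1 Z=0
after  1: x0=0xcb x1=0x80 x2=0xf7 x3=0xdf  N=1 Z=0
after  2: x0=0xc3 x1=0x80 x2=0xf7 x3=0xdf  N=1 Z=0
-- IRQ taken; context saved, return-PC = 3 --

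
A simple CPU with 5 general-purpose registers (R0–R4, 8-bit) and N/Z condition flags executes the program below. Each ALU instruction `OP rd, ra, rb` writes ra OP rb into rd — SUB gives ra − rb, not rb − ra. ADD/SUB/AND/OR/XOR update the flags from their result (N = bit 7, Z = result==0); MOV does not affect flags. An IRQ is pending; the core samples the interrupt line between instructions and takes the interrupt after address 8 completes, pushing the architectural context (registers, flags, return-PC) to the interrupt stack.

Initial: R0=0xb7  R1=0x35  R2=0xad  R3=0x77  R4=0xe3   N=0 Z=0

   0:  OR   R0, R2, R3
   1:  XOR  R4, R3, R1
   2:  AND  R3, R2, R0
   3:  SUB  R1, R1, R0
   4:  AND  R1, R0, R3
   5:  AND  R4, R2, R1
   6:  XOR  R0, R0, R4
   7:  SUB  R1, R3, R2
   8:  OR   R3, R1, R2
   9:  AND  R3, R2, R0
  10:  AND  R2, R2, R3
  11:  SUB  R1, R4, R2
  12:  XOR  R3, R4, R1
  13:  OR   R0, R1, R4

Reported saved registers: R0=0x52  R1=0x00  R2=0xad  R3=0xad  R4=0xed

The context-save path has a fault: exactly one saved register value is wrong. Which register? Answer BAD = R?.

BAD = R4

after  0: R0=0xff R1=0x35 R2=0xad R3=0x77 R4=0xe3  N=1 Z=0
after  1: R0=0xff R1=0x35 R2=0xad R3=0x77 R4=0x42  N=0 Z=0
after  2: R0=0xff R1=0x35 R2=0xad R3=0xad R4=0x42  N=1 Z=0
after  3: R0=0xff R1=0x36 R2=0xad R3=0xad R4=0x42  N=0 Z=0
after  4: R0=0xff R1=0xad R2=0xad R3=0xad R4=0x42  N=1 Z=0
after  5: R0=0xff R1=0xad R2=0xad R3=0xad R4=0xad  N=1 Z=0
after  6: R0=0x52 R1=0xad R2=0xad R3=0xad R4=0xad  N=0 Z=0
after  7: R0=0x52 R1=0x00 R2=0xad R3=0xad R4=0xad  N=0 Z=1
after  8: R0=0x52 R1=0x00 R2=0xad R3=0xad R4=0xad  N=1 Z=0
-- IRQ taken; context saved, return-PC = 9 --
mismatch: R4: reported 0xed vs actual 0xad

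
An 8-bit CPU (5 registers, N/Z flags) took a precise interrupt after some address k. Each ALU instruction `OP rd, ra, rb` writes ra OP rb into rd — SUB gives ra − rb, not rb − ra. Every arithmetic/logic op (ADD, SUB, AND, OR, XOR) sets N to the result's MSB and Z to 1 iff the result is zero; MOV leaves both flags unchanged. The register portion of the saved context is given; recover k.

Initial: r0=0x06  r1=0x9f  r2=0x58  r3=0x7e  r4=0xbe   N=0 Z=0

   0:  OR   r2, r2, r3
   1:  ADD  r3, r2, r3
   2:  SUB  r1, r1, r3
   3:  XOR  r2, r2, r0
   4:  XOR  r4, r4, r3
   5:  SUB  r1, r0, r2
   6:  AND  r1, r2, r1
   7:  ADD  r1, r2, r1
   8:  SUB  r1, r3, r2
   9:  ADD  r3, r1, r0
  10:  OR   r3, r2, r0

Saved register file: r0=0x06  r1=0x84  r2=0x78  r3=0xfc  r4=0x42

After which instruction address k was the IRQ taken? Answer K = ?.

K = 8

after  0: r0=0x06 r1=0x9f r2=0x7e r3=0x7e r4=0xbe  N=0 Z=0
after  1: r0=0x06 r1=0x9f r2=0x7e r3=0xfc r4=0xbe  N=1 Z=0
after  2: r0=0x06 r1=0xa3 r2=0x7e r3=0xfc r4=0xbe  N=1 Z=0
after  3: r0=0x06 r1=0xa3 r2=0x78 r3=0xfc r4=0xbe  N=0 Z=0
after  4: r0=0x06 r1=0xa3 r2=0x78 r3=0xfc r4=0x42  N=0 Z=0
after  5: r0=0x06 r1=0x8e r2=0x78 r3=0xfc r4=0x42  N=1 Z=0
after  6: r0=0x06 r1=0x08 r2=0x78 r3=0xfc r4=0x42  N=0 Z=0
after  7: r0=0x06 r1=0x80 r2=0x78 r3=0xfc r4=0x42  N=1 Z=0
after  8: r0=0x06 r1=0x84 r2=0x78 r3=0xfc r4=0x42  N=1 Z=0
-- IRQ taken; context saved, return-PC = 9 --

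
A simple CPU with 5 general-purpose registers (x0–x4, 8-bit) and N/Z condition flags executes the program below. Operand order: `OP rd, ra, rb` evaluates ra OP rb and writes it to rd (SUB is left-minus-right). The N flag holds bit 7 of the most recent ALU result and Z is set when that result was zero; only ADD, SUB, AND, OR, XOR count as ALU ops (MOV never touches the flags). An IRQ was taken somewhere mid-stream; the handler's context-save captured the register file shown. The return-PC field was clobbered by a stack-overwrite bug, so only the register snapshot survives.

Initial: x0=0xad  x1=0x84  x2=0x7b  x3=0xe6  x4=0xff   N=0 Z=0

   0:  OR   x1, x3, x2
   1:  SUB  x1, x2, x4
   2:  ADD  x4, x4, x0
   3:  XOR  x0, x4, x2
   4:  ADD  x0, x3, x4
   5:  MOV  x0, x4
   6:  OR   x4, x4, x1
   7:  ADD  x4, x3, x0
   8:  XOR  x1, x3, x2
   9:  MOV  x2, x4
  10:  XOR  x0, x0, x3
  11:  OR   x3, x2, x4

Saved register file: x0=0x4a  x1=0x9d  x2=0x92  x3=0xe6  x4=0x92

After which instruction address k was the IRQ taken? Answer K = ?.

K = 10

after  0: x0=0xad x1=0xff x2=0x7b x3=0xe6 x4=0xff  N=1 Z=0
after  1: x0=0xad x1=0x7c x2=0x7b x3=0xe6 x4=0xff  N=0 Z=0
after  2: x0=0xad x1=0x7c x2=0x7b x3=0xe6 x4=0xac  N=1 Z=0
after  3: x0=0xd7 x1=0x7c x2=0x7b x3=0xe6 x4=0xac  N=1 Z=0
after  4: x0=0x92 x1=0x7c x2=0x7b x3=0xe6 x4=0xac  N=1 Z=0
after  5: x0=0xac x1=0x7c x2=0x7b x3=0xe6 x4=0xac  N=1 Z=0
after  6: x0=0xac x1=0x7c x2=0x7b x3=0xe6 x4=0xfc  N=1 Z=0
after  7: x0=0xac x1=0x7c x2=0x7b x3=0xe6 x4=0x92  N=1 Z=0
after  8: x0=0xac x1=0x9d x2=0x7b x3=0xe6 x4=0x92  N=1 Z=0
after  9: x0=0xac x1=0x9d x2=0x92 x3=0xe6 x4=0x92  N=1 Z=0
after 10: x0=0x4a x1=0x9d x2=0x92 x3=0xe6 x4=0x92  N=0 Z=0
-- IRQ taken; context saved, return-PC = 11 --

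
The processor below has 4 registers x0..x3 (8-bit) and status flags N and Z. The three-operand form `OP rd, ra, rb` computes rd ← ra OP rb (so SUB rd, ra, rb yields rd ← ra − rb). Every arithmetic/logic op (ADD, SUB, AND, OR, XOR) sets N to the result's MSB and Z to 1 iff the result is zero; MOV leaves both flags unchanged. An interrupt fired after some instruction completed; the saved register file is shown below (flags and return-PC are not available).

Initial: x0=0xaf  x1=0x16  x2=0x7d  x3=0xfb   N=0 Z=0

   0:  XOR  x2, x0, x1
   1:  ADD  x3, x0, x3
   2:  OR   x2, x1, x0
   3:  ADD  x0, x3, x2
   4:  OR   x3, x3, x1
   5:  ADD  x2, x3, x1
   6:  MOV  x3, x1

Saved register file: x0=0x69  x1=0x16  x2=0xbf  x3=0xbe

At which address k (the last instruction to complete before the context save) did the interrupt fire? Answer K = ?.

K = 4

after  0: x0=0xaf x1=0x16 x2=0xb9 x3=0xfb  N=1 Z=0
after  1: x0=0xaf x1=0x16 x2=0xb9 x3=0xaa  N=1 Z=0
after  2: x0=0xaf x1=0x16 x2=0xbf x3=0xaa  N=1 Z=0
after  3: x0=0x69 x1=0x16 x2=0xbf x3=0xaa  N=0 Z=0
after  4: x0=0x69 x1=0x16 x2=0xbf x3=0xbe  N=1 Z=0
-- IRQ taken; context saved, return-PC = 5 --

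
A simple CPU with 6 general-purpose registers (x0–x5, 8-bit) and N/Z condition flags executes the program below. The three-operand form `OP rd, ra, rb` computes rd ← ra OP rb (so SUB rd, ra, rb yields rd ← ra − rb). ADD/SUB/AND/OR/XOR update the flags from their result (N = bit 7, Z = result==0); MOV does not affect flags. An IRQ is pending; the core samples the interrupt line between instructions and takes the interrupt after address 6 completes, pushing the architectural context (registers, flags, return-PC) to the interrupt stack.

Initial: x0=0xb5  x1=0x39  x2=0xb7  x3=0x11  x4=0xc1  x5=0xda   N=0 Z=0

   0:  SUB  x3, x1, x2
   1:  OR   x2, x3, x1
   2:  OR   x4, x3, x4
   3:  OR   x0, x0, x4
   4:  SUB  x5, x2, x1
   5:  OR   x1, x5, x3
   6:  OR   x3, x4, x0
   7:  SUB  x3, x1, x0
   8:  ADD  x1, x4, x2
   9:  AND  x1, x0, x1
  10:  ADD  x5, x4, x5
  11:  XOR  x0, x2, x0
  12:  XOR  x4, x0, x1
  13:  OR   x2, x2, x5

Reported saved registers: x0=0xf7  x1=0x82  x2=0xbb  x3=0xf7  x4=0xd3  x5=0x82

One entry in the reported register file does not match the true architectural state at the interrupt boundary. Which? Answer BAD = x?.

after  0: x0=0xb5 x1=0x39 x2=0xb7 x3=0x82 x4=0xc1 x5=0xda  N=1 Z=0
after  1: x0=0xb5 x1=0x39 x2=0xbb x3=0x82 x4=0xc1 x5=0xda  N=1 Z=0
after  2: x0=0xb5 x1=0x39 x2=0xbb x3=0x82 x4=0xc3 x5=0xda  N=1 Z=0
after  3: x0=0xf7 x1=0x39 x2=0xbb x3=0x82 x4=0xc3 x5=0xda  N=1 Z=0
after  4: x0=0xf7 x1=0x39 x2=0xbb x3=0x82 x4=0xc3 x5=0x82  N=1 Z=0
after  5: x0=0xf7 x1=0x82 x2=0xbb x3=0x82 x4=0xc3 x5=0x82  N=1 Z=0
after  6: x0=0xf7 x1=0x82 x2=0xbb x3=0xf7 x4=0xc3 x5=0x82  N=1 Z=0
-- IRQ taken; context saved, return-PC = 7 --
mismatch: x4: reported 0xd3 vs actual 0xc3

BAD = x4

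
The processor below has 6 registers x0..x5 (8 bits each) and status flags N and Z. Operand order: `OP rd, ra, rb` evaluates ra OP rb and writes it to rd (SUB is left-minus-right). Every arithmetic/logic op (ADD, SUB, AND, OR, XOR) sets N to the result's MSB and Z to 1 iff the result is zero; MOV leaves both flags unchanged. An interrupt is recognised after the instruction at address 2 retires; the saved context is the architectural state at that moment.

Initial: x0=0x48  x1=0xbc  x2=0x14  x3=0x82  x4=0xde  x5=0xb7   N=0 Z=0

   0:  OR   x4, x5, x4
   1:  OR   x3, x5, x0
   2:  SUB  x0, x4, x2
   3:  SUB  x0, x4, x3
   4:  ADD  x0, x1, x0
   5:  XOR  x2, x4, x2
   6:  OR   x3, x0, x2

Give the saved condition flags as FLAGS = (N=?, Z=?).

FLAGS = (N=1, Z=0)

after  0: x0=0x48 x1=0xbc x2=0x14 x3=0x82 x4=0xff x5=0xb7  N=1 Z=0
after  1: x0=0x48 x1=0xbc x2=0x14 x3=0xff x4=0xff x5=0xb7  N=1 Z=0
after  2: x0=0xeb x1=0xbc x2=0x14 x3=0xff x4=0xff x5=0xb7  N=1 Z=0
-- IRQ taken; context saved, return-PC = 3 --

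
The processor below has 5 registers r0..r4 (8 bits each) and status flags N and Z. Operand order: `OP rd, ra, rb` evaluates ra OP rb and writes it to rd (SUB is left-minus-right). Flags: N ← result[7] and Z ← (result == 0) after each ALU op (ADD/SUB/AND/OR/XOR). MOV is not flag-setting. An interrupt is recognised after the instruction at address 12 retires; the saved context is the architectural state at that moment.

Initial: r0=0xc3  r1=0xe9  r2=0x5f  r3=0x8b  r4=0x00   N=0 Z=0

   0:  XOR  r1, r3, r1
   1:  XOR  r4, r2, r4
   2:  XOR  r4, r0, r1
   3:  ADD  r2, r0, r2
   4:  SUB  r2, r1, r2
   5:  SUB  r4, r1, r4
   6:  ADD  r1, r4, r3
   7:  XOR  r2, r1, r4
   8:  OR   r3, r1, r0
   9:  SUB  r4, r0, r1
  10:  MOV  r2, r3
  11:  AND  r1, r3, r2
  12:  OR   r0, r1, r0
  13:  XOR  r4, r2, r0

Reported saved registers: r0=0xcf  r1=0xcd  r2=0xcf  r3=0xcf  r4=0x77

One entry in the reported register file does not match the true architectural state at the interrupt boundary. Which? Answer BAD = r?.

after  0: r0=0xc3 r1=0x62 r2=0x5f r3=0x8b r4=0x00  N=0 Z=0
after  1: r0=0xc3 r1=0x62 r2=0x5f r3=0x8b r4=0x5f  N=0 Z=0
after  2: r0=0xc3 r1=0x62 r2=0x5f r3=0x8b r4=0xa1  N=1 Z=0
after  3: r0=0xc3 r1=0x62 r2=0x22 r3=0x8b r4=0xa1  N=0 Z=0
after  4: r0=0xc3 r1=0x62 r2=0x40 r3=0x8b r4=0xa1  N=0 Z=0
after  5: r0=0xc3 r1=0x62 r2=0x40 r3=0x8b r4=0xc1  N=1 Z=0
after  6: r0=0xc3 r1=0x4c r2=0x40 r3=0x8b r4=0xc1  N=0 Z=0
after  7: r0=0xc3 r1=0x4c r2=0x8d r3=0x8b r4=0xc1  N=1 Z=0
after  8: r0=0xc3 r1=0x4c r2=0x8d r3=0xcf r4=0xc1  N=1 Z=0
after  9: r0=0xc3 r1=0x4c r2=0x8d r3=0xcf r4=0x77  N=0 Z=0
after 10: r0=0xc3 r1=0x4c r2=0xcf r3=0xcf r4=0x77  N=0 Z=0
after 11: r0=0xc3 r1=0xcf r2=0xcf r3=0xcf r4=0x77  N=1 Z=0
after 12: r0=0xcf r1=0xcf r2=0xcf r3=0xcf r4=0x77  N=1 Z=0
-- IRQ taken; context saved, return-PC = 13 --
mismatch: r1: reported 0xcd vs actual 0xcf

BAD = r1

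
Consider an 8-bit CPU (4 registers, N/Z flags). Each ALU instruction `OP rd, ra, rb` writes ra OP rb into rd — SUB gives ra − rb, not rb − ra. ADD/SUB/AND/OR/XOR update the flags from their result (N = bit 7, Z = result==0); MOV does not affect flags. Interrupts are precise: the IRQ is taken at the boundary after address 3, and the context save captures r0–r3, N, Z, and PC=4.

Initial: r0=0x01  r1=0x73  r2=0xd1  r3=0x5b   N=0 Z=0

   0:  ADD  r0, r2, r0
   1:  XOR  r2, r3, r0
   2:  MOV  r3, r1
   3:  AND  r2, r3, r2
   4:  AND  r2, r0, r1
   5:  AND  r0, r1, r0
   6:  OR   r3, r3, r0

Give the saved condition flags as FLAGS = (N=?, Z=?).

FLAGS = (N=0, Z=0)

after  0: r0=0xd2 r1=0x73 r2=0xd1 r3=0x5b  N=1 Z=0
after  1: r0=0xd2 r1=0x73 r2=0x89 r3=0x5b  N=1 Z=0
after  2: r0=0xd2 r1=0x73 r2=0x89 r3=0x73  N=1 Z=0
after  3: r0=0xd2 r1=0x73 r2=0x01 r3=0x73  N=0 Z=0
-- IRQ taken; context saved, return-PC = 4 --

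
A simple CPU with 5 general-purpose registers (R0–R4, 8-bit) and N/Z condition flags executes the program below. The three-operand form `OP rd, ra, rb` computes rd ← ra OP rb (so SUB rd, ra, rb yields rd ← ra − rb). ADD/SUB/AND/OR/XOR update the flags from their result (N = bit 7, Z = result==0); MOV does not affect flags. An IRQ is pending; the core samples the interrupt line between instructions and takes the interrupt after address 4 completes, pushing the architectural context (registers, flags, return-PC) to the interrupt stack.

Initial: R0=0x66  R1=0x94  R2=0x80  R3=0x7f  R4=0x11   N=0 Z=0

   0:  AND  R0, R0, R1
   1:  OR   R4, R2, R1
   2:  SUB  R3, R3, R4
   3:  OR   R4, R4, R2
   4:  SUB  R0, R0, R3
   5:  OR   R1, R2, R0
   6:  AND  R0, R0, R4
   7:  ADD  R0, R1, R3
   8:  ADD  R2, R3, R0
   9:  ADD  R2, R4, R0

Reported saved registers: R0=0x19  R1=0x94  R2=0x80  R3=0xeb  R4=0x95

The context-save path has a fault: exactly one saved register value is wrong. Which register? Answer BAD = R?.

after  0: R0=0x04 R1=0x94 R2=0x80 R3=0x7f R4=0x11  N=0 Z=0
after  1: R0=0x04 R1=0x94 R2=0x80 R3=0x7f R4=0x94  N=1 Z=0
after  2: R0=0x04 R1=0x94 R2=0x80 R3=0xeb R4=0x94  N=1 Z=0
after  3: R0=0x04 R1=0x94 R2=0x80 R3=0xeb R4=0x94  N=1 Z=0
after  4: R0=0x19 R1=0x94 R2=0x80 R3=0xeb R4=0x94  N=0 Z=0
-- IRQ taken; context saved, return-PC = 5 --
mismatch: R4: reported 0x95 vs actual 0x94

BAD = R4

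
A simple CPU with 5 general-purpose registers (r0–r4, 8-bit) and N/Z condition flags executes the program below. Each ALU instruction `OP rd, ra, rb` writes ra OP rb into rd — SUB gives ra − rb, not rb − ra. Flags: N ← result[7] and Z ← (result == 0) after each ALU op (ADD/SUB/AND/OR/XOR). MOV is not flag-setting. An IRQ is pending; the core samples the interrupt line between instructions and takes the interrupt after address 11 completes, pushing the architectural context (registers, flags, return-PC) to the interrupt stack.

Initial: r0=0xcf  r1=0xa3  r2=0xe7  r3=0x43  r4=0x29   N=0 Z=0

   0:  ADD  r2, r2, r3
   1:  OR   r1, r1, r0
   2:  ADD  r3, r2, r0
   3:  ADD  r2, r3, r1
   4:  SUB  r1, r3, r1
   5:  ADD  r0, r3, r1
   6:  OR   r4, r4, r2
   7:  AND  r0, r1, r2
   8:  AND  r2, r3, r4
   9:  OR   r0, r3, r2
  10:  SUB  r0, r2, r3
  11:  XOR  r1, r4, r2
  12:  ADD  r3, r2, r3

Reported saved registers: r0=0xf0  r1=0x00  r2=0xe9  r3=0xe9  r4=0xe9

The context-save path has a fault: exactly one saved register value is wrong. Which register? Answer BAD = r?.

after  0: r0=0xcf r1=0xa3 r2=0x2a r3=0x43 r4=0x29  N=0 Z=0
after  1: r0=0xcf r1=0xef r2=0x2a r3=0x43 r4=0x29  N=1 Z=0
after  2: r0=0xcf r1=0xef r2=0x2a r3=0xf9 r4=0x29  N=1 Z=0
after  3: r0=0xcf r1=0xef r2=0xe8 r3=0xf9 r4=0x29  N=1 Z=0
after  4: r0=0xcf r1=0x0a r2=0xe8 r3=0xf9 r4=0x29  N=0 Z=0
after  5: r0=0x03 r1=0x0a r2=0xe8 r3=0xf9 r4=0x29  N=0 Z=0
after  6: r0=0x03 r1=0x0a r2=0xe8 r3=0xf9 r4=0xe9  N=1 Z=0
after  7: r0=0x08 r1=0x0a r2=0xe8 r3=0xf9 r4=0xe9  N=0 Z=0
after  8: r0=0x08 r1=0x0a r2=0xe9 r3=0xf9 r4=0xe9  N=1 Z=0
after  9: r0=0xf9 r1=0x0a r2=0xe9 r3=0xf9 r4=0xe9  N=1 Z=0
after 10: r0=0xf0 r1=0x0a r2=0xe9 r3=0xf9 r4=0xe9  N=1 Z=0
after 11: r0=0xf0 r1=0x00 r2=0xe9 r3=0xf9 r4=0xe9  N=0 Z=1
-- IRQ taken; context saved, return-PC = 12 --
mismatch: r3: reported 0xe9 vs actual 0xf9

BAD = r3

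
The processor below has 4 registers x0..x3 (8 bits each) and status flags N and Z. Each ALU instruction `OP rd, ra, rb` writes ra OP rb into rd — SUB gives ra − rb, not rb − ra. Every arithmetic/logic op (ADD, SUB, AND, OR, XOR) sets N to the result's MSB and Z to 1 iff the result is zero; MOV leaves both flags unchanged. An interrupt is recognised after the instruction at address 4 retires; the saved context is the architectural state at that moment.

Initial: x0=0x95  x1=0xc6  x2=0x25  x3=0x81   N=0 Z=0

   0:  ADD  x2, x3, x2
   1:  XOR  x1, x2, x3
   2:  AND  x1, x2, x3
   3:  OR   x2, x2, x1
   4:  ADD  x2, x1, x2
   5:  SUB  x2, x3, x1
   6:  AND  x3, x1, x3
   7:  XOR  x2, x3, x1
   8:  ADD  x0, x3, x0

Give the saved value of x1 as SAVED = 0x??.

SAVED = 0x80

after  0: x0=0x95 x1=0xc6 x2=0xa6 x3=0x81  N=1 Z=0
after  1: x0=0x95 x1=0x27 x2=0xa6 x3=0x81  N=0 Z=0
after  2: x0=0x95 x1=0x80 x2=0xa6 x3=0x81  N=1 Z=0
after  3: x0=0x95 x1=0x80 x2=0xa6 x3=0x81  N=1 Z=0
after  4: x0=0x95 x1=0x80 x2=0x26 x3=0x81  N=0 Z=0
-- IRQ taken; context saved, return-PC = 5 --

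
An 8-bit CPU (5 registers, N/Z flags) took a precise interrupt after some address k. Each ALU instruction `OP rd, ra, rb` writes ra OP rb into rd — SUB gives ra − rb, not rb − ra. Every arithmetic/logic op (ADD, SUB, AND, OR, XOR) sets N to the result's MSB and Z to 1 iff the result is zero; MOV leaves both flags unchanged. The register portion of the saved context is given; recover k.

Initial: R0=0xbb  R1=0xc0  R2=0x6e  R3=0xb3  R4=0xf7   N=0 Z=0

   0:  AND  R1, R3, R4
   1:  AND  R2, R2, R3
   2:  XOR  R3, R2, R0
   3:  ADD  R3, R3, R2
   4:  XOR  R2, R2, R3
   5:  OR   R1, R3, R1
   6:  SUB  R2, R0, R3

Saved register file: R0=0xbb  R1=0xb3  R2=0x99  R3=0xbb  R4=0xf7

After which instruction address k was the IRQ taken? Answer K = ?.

after  0: R0=0xbb R1=0xb3 R2=0x6e R3=0xb3 R4=0xf7  N=1 Z=0
after  1: R0=0xbb R1=0xb3 R2=0x22 R3=0xb3 R4=0xf7  N=0 Z=0
after  2: R0=0xbb R1=0xb3 R2=0x22 R3=0x99 R4=0xf7  N=1 Z=0
after  3: R0=0xbb R1=0xb3 R2=0x22 R3=0xbb R4=0xf7  N=1 Z=0
after  4: R0=0xbb R1=0xb3 R2=0x99 R3=0xbb R4=0xf7  N=1 Z=0
-- IRQ taken; context saved, return-PC = 5 --

K = 4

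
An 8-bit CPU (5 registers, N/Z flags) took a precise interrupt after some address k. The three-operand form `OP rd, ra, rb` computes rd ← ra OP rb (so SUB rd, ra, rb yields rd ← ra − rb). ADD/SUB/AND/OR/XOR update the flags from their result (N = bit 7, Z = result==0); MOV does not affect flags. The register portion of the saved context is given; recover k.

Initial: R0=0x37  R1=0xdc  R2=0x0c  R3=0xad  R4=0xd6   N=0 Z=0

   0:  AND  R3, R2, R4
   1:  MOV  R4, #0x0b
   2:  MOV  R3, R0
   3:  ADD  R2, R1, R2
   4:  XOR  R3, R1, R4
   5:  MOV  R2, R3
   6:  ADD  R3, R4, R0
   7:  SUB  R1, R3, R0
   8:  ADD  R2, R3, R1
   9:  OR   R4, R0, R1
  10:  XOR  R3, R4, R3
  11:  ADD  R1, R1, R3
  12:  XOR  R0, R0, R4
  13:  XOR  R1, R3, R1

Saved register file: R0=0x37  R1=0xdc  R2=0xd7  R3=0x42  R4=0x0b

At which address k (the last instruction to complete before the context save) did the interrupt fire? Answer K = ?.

after  0: R0=0x37 R1=0xdc R2=0x0c R3=0x04 R4=0xd6  N=0 Z=0
after  1: R0=0x37 R1=0xdc R2=0x0c R3=0x04 R4=0x0b  N=0 Z=0
after  2: R0=0x37 R1=0xdc R2=0x0c R3=0x37 R4=0x0b  N=0 Z=0
after  3: R0=0x37 R1=0xdc R2=0xe8 R3=0x37 R4=0x0b  N=1 Z=0
after  4: R0=0x37 R1=0xdc R2=0xe8 R3=0xd7 R4=0x0b  N=1 Z=0
after  5: R0=0x37 R1=0xdc R2=0xd7 R3=0xd7 R4=0x0b  N=1 Z=0
after  6: R0=0x37 R1=0xdc R2=0xd7 R3=0x42 R4=0x0b  N=0 Z=0
-- IRQ taken; context saved, return-PC = 7 --

K = 6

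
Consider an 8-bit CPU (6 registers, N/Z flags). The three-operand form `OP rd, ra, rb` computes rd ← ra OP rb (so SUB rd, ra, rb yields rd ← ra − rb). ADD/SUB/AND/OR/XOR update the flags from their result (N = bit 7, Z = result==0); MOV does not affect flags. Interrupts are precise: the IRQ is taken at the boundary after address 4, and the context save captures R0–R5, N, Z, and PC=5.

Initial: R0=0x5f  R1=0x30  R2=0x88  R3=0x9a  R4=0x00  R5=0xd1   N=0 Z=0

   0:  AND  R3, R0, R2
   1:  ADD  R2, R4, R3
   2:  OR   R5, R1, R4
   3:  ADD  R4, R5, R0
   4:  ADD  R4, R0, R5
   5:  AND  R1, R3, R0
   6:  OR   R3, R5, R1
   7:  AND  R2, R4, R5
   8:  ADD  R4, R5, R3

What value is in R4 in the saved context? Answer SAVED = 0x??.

after  0: R0=0x5f R1=0x30 R2=0x88 R3=0x08 R4=0x00 R5=0xd1  N=0 Z=0
after  1: R0=0x5f R1=0x30 R2=0x08 R3=0x08 R4=0x00 R5=0xd1  N=0 Z=0
after  2: R0=0x5f R1=0x30 R2=0x08 R3=0x08 R4=0x00 R5=0x30  N=0 Z=0
after  3: R0=0x5f R1=0x30 R2=0x08 R3=0x08 R4=0x8f R5=0x30  N=1 Z=0
after  4: R0=0x5f R1=0x30 R2=0x08 R3=0x08 R4=0x8f R5=0x30  N=1 Z=0
-- IRQ taken; context saved, return-PC = 5 --

SAVED = 0x8f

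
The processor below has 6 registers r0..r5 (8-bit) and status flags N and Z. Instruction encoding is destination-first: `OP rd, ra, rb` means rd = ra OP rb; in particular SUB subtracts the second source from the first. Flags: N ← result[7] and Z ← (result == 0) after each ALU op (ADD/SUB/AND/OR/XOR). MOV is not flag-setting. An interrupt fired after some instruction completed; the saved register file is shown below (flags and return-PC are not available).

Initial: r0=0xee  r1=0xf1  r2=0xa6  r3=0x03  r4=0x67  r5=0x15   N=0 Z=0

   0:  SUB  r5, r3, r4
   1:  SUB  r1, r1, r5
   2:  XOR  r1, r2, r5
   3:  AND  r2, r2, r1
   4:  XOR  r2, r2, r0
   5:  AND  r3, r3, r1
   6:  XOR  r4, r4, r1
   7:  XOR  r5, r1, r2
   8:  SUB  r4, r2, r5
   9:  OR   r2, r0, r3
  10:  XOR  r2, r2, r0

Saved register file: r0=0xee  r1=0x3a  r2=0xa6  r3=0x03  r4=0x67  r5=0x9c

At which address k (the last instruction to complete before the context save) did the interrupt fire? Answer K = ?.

K = 2

after  0: r0=0xee r1=0xf1 r2=0xa6 r3=0x03 r4=0x67 r5=0x9c  N=1 Z=0
after  1: r0=0xee r1=0x55 r2=0xa6 r3=0x03 r4=0x67 r5=0x9c  N=0 Z=0
after  2: r0=0xee r1=0x3a r2=0xa6 r3=0x03 r4=0x67 r5=0x9c  N=0 Z=0
-- IRQ taken; context saved, return-PC = 3 --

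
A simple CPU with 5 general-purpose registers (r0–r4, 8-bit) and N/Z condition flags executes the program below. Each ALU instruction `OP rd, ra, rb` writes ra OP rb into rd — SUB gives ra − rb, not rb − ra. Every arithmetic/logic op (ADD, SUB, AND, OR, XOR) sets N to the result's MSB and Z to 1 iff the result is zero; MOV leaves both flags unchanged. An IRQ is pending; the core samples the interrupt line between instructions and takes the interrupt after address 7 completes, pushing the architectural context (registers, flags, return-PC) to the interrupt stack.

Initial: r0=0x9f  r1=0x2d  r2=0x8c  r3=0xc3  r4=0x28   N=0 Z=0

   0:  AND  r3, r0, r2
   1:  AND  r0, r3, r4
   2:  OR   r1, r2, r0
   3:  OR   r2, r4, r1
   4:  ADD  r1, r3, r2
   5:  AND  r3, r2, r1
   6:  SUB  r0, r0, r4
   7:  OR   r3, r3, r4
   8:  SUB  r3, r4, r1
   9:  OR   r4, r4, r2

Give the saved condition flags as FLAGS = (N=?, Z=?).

after  0: r0=0x9f r1=0x2d r2=0x8c r3=0x8c r4=0x28  N=1 Z=0
after  1: r0=0x08 r1=0x2d r2=0x8c r3=0x8c r4=0x28  N=0 Z=0
after  2: r0=0x08 r1=0x8c r2=0x8c r3=0x8c r4=0x28  N=1 Z=0
after  3: r0=0x08 r1=0x8c r2=0xac r3=0x8c r4=0x28  N=1 Z=0
after  4: r0=0x08 r1=0x38 r2=0xac r3=0x8c r4=0x28  N=0 Z=0
after  5: r0=0x08 r1=0x38 r2=0xac r3=0x28 r4=0x28  N=0 Z=0
after  6: r0=0xe0 r1=0x38 r2=0xac r3=0x28 r4=0x28  N=1 Z=0
after  7: r0=0xe0 r1=0x38 r2=0xac r3=0x28 r4=0x28  N=0 Z=0
-- IRQ taken; context saved, return-PC = 8 --

FLAGS = (N=0, Z=0)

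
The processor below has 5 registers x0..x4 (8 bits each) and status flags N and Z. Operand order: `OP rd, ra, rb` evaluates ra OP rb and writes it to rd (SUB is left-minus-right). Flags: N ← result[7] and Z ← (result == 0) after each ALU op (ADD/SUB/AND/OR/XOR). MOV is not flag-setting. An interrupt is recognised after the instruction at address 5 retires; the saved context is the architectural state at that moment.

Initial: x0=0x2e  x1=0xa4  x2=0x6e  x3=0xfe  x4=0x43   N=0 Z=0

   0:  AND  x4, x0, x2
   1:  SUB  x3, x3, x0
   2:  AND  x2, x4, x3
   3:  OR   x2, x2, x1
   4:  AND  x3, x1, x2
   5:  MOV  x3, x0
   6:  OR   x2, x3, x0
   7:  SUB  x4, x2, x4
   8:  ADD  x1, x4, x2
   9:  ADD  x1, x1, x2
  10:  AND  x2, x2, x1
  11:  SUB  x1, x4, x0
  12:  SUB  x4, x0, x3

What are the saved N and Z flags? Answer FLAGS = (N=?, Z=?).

after  0: x0=0x2e x1=0xa4 x2=0x6e x3=0xfe x4=0x2e  N=0 Z=0
after  1: x0=0x2e x1=0xa4 x2=0x6e x3=0xd0 x4=0x2e  N=1 Z=0
after  2: x0=0x2e x1=0xa4 x2=0x00 x3=0xd0 x4=0x2e  N=0 Z=1
after  3: x0=0x2e x1=0xa4 x2=0xa4 x3=0xd0 x4=0x2e  N=1 Z=0
after  4: x0=0x2e x1=0xa4 x2=0xa4 x3=0xa4 x4=0x2e  N=1 Z=0
after  5: x0=0x2e x1=0xa4 x2=0xa4 x3=0x2e x4=0x2e  N=1 Z=0
-- IRQ taken; context saved, return-PC = 6 --

FLAGS = (N=1, Z=0)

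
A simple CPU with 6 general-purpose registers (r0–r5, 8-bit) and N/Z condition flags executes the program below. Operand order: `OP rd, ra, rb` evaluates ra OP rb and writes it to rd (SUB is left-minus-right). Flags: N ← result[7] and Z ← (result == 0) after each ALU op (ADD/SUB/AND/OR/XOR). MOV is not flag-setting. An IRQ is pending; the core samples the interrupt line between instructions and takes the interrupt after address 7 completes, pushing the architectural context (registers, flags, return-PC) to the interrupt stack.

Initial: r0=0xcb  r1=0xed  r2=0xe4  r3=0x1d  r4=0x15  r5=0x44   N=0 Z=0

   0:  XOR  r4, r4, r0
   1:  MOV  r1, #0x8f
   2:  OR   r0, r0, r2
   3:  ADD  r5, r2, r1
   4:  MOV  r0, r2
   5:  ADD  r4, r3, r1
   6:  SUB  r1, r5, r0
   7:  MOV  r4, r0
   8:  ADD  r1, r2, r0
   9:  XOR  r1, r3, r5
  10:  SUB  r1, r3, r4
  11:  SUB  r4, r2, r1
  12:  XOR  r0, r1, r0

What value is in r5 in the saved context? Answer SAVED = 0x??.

after  0: r0=0xcb r1=0xed r2=0xe4 r3=0x1d r4=0xde r5=0x44  N=1 Z=0
after  1: r0=0xcb r1=0x8f r2=0xe4 r3=0x1d r4=0xde r5=0x44  N=1 Z=0
after  2: r0=0xef r1=0x8f r2=0xe4 r3=0x1d r4=0xde r5=0x44  N=1 Z=0
after  3: r0=0xef r1=0x8f r2=0xe4 r3=0x1d r4=0xde r5=0x73  N=0 Z=0
after  4: r0=0xe4 r1=0x8f r2=0xe4 r3=0x1d r4=0xde r5=0x73  N=0 Z=0
after  5: r0=0xe4 r1=0x8f r2=0xe4 r3=0x1d r4=0xac r5=0x73  N=1 Z=0
after  6: r0=0xe4 r1=0x8f r2=0xe4 r3=0x1d r4=0xac r5=0x73  N=1 Z=0
after  7: r0=0xe4 r1=0x8f r2=0xe4 r3=0x1d r4=0xe4 r5=0x73  N=1 Z=0
-- IRQ taken; context saved, return-PC = 8 --

SAVED = 0x73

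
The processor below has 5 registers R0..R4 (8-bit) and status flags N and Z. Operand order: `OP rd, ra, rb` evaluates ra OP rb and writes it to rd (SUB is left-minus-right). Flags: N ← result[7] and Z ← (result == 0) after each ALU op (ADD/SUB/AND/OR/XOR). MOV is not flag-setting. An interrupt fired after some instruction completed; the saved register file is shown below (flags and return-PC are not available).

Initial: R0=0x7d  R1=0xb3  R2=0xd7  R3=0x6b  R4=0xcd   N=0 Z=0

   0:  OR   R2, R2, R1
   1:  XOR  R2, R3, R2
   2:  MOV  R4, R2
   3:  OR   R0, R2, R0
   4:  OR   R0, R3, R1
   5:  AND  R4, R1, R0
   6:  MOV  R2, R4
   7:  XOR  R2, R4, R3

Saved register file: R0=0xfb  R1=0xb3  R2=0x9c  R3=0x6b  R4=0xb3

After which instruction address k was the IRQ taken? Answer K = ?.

after  0: R0=0x7d R1=0xb3 R2=0xf7 R3=0x6b R4=0xcd  N=1 Z=0
after  1: R0=0x7d R1=0xb3 R2=0x9c R3=0x6b R4=0xcd  N=1 Z=0
after  2: R0=0x7d R1=0xb3 R2=0x9c R3=0x6b R4=0x9c  N=1 Z=0
after  3: R0=0xfd R1=0xb3 R2=0x9c R3=0x6b R4=0x9c  N=1 Z=0
after  4: R0=0xfb R1=0xb3 R2=0x9c R3=0x6b R4=0x9c  N=1 Z=0
after  5: R0=0xfb R1=0xb3 R2=0x9c R3=0x6b R4=0xb3  N=1 Z=0
-- IRQ taken; context saved, return-PC = 6 --

K = 5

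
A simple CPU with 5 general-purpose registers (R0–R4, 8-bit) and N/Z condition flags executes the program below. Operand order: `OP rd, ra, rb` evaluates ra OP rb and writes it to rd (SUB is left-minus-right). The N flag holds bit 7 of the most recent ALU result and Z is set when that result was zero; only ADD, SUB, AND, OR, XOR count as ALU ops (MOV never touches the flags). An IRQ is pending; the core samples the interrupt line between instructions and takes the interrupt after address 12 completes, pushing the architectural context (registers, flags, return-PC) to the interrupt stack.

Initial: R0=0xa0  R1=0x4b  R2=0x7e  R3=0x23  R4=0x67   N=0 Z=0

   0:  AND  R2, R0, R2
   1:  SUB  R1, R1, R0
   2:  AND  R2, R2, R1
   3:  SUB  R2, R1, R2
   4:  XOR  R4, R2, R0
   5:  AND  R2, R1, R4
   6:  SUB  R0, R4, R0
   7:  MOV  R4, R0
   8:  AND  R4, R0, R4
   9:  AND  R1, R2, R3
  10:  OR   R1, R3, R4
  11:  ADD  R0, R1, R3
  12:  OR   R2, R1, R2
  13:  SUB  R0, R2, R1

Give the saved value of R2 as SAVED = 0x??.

after  0: R0=0xa0 R1=0x4b R2=0x20 R3=0x23 R4=0x67  N=0 Z=0
after  1: R0=0xa0 R1=0xab R2=0x20 R3=0x23 R4=0x67  N=1 Z=0
after  2: R0=0xa0 R1=0xab R2=0x20 R3=0x23 R4=0x67  N=0 Z=0
after  3: R0=0xa0 R1=0xab R2=0x8b R3=0x23 R4=0x67  N=1 Z=0
after  4: R0=0xa0 R1=0xab R2=0x8b R3=0x23 R4=0x2b  N=0 Z=0
after  5: R0=0xa0 R1=0xab R2=0x2b R3=0x23 R4=0x2b  N=0 Z=0
after  6: R0=0x8b R1=0xab R2=0x2b R3=0x23 R4=0x2b  N=1 Z=0
after  7: R0=0x8b R1=0xab R2=0x2b R3=0x23 R4=0x8b  N=1 Z=0
after  8: R0=0x8b R1=0xab R2=0x2b R3=0x23 R4=0x8b  N=1 Z=0
after  9: R0=0x8b R1=0x23 R2=0x2b R3=0x23 R4=0x8b  N=0 Z=0
after 10: R0=0x8b R1=0xab R2=0x2b R3=0x23 R4=0x8b  N=1 Z=0
after 11: R0=0xce R1=0xab R2=0x2b R3=0x23 R4=0x8b  N=1 Z=0
after 12: R0=0xce R1=0xab R2=0xab R3=0x23 R4=0x8b  N=1 Z=0
-- IRQ taken; context saved, return-PC = 13 --

SAVED = 0xab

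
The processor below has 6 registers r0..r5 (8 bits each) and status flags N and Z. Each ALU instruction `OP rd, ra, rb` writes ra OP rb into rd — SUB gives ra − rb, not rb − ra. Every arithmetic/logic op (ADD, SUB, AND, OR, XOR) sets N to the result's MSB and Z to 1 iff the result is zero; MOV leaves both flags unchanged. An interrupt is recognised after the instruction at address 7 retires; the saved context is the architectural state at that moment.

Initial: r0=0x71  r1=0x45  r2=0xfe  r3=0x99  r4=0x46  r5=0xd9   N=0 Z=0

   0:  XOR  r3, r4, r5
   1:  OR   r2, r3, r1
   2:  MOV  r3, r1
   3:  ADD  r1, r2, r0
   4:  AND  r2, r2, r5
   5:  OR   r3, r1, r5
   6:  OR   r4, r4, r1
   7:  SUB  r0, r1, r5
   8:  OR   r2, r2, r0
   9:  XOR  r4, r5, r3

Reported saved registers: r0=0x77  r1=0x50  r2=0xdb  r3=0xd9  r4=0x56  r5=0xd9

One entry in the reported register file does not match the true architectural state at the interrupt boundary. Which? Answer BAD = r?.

after  0: r0=0x71 r1=0x45 r2=0xfe r3=0x9f r4=0x46 r5=0xd9  N=1 Z=0
after  1: r0=0x71 r1=0x45 r2=0xdf r3=0x9f r4=0x46 r5=0xd9  N=1 Z=0
after  2: r0=0x71 r1=0x45 r2=0xdf r3=0x45 r4=0x46 r5=0xd9  N=1 Z=0
after  3: r0=0x71 r1=0x50 r2=0xdf r3=0x45 r4=0x46 r5=0xd9  N=0 Z=0
after  4: r0=0x71 r1=0x50 r2=0xd9 r3=0x45 r4=0x46 r5=0xd9  N=1 Z=0
after  5: r0=0x71 r1=0x50 r2=0xd9 r3=0xd9 r4=0x46 r5=0xd9  N=1 Z=0
after  6: r0=0x71 r1=0x50 r2=0xd9 r3=0xd9 r4=0x56 r5=0xd9  N=0 Z=0
after  7: r0=0x77 r1=0x50 r2=0xd9 r3=0xd9 r4=0x56 r5=0xd9  N=0 Z=0
-- IRQ taken; context saved, return-PC = 8 --
mismatch: r2: reported 0xdb vs actual 0xd9

BAD = r2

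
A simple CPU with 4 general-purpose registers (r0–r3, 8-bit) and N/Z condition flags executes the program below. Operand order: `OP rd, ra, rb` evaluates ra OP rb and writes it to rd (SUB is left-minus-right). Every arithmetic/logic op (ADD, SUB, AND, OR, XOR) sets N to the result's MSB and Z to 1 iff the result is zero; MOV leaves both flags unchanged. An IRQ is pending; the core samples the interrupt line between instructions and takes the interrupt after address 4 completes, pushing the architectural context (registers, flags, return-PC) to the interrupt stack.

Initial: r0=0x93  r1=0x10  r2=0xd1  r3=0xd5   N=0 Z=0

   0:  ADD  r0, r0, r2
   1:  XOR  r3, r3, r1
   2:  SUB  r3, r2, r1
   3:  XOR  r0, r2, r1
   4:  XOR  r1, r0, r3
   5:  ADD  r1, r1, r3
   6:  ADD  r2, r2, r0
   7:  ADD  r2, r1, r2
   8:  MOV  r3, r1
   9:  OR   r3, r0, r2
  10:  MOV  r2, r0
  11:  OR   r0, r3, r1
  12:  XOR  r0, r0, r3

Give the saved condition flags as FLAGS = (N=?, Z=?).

after  0: r0=0x64 r1=0x10 r2=0xd1 r3=0xd5  N=0 Z=0
after  1: r0=0x64 r1=0x10 r2=0xd1 r3=0xc5  N=1 Z=0
after  2: r0=0x64 r1=0x10 r2=0xd1 r3=0xc1  N=1 Z=0
after  3: r0=0xc1 r1=0x10 r2=0xd1 r3=0xc1  N=1 Z=0
after  4: r0=0xc1 r1=0x00 r2=0xd1 r3=0xc1  N=0 Z=1
-- IRQ taken; context saved, return-PC = 5 --

FLAGS = (N=0, Z=1)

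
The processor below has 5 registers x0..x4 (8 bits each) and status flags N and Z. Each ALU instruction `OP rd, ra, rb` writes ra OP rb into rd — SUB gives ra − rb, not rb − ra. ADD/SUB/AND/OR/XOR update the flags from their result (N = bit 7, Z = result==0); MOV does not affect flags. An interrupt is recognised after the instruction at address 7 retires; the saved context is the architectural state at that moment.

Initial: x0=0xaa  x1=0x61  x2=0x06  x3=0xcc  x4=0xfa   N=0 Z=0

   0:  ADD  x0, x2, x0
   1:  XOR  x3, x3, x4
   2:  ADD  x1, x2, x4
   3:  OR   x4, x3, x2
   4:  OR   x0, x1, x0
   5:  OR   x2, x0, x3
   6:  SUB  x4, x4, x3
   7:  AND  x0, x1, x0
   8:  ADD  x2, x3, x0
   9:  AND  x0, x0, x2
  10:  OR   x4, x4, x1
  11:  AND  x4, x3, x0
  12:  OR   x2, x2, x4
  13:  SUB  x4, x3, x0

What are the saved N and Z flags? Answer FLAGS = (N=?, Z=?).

FLAGS = (N=0, Z=1)

after  0: x0=0xb0 x1=0x61 x2=0x06 x3=0xcc x4=0xfa  N=1 Z=0
after  1: x0=0xb0 x1=0x61 x2=0x06 x3=0x36 x4=0xfa  N=0 Z=0
after  2: x0=0xb0 x1=0x00 x2=0x06 x3=0x36 x4=0xfa  N=0 Z=1
after  3: x0=0xb0 x1=0x00 x2=0x06 x3=0x36 x4=0x36  N=0 Z=0
after  4: x0=0xb0 x1=0x00 x2=0x06 x3=0x36 x4=0x36  N=1 Z=0
after  5: x0=0xb0 x1=0x00 x2=0xb6 x3=0x36 x4=0x36  N=1 Z=0
after  6: x0=0xb0 x1=0x00 x2=0xb6 x3=0x36 x4=0x00  N=0 Z=1
after  7: x0=0x00 x1=0x00 x2=0xb6 x3=0x36 x4=0x00  N=0 Z=1
-- IRQ taken; context saved, return-PC = 8 --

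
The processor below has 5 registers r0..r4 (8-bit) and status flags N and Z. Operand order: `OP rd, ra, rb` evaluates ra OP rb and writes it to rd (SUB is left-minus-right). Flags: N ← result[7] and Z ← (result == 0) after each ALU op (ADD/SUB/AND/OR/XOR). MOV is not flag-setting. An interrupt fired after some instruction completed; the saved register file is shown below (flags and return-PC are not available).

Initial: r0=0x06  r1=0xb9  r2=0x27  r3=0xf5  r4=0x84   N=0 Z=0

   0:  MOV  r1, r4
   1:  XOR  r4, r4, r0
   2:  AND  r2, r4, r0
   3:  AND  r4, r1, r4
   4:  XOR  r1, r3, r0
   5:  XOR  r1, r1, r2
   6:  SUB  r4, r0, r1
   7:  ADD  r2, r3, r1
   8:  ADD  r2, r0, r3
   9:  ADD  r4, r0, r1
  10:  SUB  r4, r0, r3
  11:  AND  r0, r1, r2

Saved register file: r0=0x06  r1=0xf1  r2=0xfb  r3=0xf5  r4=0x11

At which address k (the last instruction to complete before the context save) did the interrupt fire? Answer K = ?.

K = 10

after  0: r0=0x06 r1=0x84 r2=0x27 r3=0xf5 r4=0x84  N=0 Z=0
after  1: r0=0x06 r1=0x84 r2=0x27 r3=0xf5 r4=0x82  N=1 Z=0
after  2: r0=0x06 r1=0x84 r2=0x02 r3=0xf5 r4=0x82  N=0 Z=0
after  3: r0=0x06 r1=0x84 r2=0x02 r3=0xf5 r4=0x80  N=1 Z=0
after  4: r0=0x06 r1=0xf3 r2=0x02 r3=0xf5 r4=0x80  N=1 Z=0
after  5: r0=0x06 r1=0xf1 r2=0x02 r3=0xf5 r4=0x80  N=1 Z=0
after  6: r0=0x06 r1=0xf1 r2=0x02 r3=0xf5 r4=0x15  N=0 Z=0
after  7: r0=0x06 r1=0xf1 r2=0xe6 r3=0xf5 r4=0x15  N=1 Z=0
after  8: r0=0x06 r1=0xf1 r2=0xfb r3=0xf5 r4=0x15  N=1 Z=0
after  9: r0=0x06 r1=0xf1 r2=0xfb r3=0xf5 r4=0xf7  N=1 Z=0
after 10: r0=0x06 r1=0xf1 r2=0xfb r3=0xf5 r4=0x11  N=0 Z=0
-- IRQ taken; context saved, return-PC = 11 --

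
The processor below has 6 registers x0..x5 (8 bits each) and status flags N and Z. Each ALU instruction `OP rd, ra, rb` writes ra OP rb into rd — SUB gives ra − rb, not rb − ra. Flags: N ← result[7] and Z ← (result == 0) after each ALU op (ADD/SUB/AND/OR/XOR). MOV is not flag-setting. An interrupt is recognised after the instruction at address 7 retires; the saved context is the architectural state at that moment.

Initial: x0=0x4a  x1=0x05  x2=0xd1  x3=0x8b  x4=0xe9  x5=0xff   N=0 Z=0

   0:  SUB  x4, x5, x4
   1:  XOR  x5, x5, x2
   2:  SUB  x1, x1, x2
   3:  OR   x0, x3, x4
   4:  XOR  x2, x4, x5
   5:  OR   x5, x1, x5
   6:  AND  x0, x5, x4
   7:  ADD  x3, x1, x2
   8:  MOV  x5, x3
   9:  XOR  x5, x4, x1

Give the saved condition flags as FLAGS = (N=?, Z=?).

after  0: x0=0x4a x1=0x05 x2=0xd1 x3=0x8b x4=0x16 x5=0xff  N=0 Z=0
after  1: x0=0x4a x1=0x05 x2=0xd1 x3=0x8b x4=0x16 x5=0x2e  N=0 Z=0
after  2: x0=0x4a x1=0x34 x2=0xd1 x3=0x8b x4=0x16 x5=0x2e  N=0 Z=0
after  3: x0=0x9f x1=0x34 x2=0xd1 x3=0x8b x4=0x16 x5=0x2e  N=1 Z=0
after  4: x0=0x9f x1=0x34 x2=0x38 x3=0x8b x4=0x16 x5=0x2e  N=0 Z=0
after  5: x0=0x9f x1=0x34 x2=0x38 x3=0x8b x4=0x16 x5=0x3e  N=0 Z=0
after  6: x0=0x16 x1=0x34 x2=0x38 x3=0x8b x4=0x16 x5=0x3e  N=0 Z=0
after  7: x0=0x16 x1=0x34 x2=0x38 x3=0x6c x4=0x16 x5=0x3e  N=0 Z=0
-- IRQ taken; context saved, return-PC = 8 --

FLAGS = (N=0, Z=0)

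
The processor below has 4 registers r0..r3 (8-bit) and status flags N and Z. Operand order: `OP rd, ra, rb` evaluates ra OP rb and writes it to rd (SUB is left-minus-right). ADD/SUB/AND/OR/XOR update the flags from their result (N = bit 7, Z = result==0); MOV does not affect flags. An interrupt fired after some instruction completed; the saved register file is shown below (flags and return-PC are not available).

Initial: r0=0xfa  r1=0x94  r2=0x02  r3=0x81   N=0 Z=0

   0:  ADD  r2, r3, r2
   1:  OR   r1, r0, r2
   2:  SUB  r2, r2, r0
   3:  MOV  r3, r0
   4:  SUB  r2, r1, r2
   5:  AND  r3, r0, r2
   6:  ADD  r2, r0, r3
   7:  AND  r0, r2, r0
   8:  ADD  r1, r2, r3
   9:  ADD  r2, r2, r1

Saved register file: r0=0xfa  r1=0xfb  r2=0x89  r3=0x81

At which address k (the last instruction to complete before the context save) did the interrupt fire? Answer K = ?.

after  0: r0=0xfa r1=0x94 r2=0x83 r3=0x81  N=1 Z=0
after  1: r0=0xfa r1=0xfb r2=0x83 r3=0x81  N=1 Z=0
after  2: r0=0xfa r1=0xfb r2=0x89 r3=0x81  N=1 Z=0
-- IRQ taken; context saved, return-PC = 3 --

K = 2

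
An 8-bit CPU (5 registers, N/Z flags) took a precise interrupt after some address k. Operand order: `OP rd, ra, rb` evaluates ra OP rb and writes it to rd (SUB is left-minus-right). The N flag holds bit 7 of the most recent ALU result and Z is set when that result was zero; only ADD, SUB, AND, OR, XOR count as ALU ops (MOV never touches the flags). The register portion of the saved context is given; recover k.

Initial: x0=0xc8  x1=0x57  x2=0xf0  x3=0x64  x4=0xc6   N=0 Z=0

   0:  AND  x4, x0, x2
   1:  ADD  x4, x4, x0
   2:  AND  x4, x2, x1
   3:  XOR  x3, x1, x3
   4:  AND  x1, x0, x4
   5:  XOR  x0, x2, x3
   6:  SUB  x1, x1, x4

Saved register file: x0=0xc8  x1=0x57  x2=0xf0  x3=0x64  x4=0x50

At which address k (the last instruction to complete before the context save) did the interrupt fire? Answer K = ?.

after  0: x0=0xc8 x1=0x57 x2=0xf0 x3=0x64 x4=0xc0  N=1 Z=0
after  1: x0=0xc8 x1=0x57 x2=0xf0 x3=0x64 x4=0x88  N=1 Z=0
after  2: x0=0xc8 x1=0x57 x2=0xf0 x3=0x64 x4=0x50  N=0 Z=0
-- IRQ taken; context saved, return-PC = 3 --

K = 2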